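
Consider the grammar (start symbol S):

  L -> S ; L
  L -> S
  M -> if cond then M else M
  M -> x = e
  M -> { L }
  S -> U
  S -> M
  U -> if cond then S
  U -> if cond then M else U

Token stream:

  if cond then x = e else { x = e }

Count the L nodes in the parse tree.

[S [M if cond then [M x = e] else [M { [L [S [M x = e]]] }]]]

1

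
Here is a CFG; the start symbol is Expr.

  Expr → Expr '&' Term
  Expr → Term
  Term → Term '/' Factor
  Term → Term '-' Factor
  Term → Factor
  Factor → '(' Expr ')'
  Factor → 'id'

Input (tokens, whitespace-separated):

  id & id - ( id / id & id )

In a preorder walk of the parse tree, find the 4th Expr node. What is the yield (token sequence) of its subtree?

id / id

[Expr [Expr [Term [Factor id]]] & [Term [Term [Factor id]] - [Factor ( [Expr [Expr [Term [Term [Factor id]] / [Factor id]]] & [Term [Factor id]]] )]]]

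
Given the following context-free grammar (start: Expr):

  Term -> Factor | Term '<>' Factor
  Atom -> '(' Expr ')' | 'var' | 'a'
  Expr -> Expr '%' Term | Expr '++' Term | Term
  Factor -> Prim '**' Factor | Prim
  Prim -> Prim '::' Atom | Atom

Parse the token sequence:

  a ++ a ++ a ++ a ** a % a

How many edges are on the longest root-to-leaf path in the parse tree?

9

[Expr [Expr [Expr [Expr [Expr [Term [Factor [Prim [Atom a]]]]] ++ [Term [Factor [Prim [Atom a]]]]] ++ [Term [Factor [Prim [Atom a]]]]] ++ [Term [Factor [Prim [Atom a]] ** [Factor [Prim [Atom a]]]]]] % [Term [Factor [Prim [Atom a]]]]]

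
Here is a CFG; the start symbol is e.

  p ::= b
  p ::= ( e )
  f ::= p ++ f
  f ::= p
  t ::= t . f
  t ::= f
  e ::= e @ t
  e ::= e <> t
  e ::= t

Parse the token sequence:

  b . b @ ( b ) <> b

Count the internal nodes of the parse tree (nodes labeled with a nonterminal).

[e [e [e [t [t [f [p b]]] . [f [p b]]]] @ [t [f [p ( [e [t [f [p b]]]] )]]]] <> [t [f [p b]]]]

19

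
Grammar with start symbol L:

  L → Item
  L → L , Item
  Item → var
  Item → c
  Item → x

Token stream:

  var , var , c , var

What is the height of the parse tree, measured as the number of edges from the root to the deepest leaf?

[L [L [L [L [Item var]] , [Item var]] , [Item c]] , [Item var]]

5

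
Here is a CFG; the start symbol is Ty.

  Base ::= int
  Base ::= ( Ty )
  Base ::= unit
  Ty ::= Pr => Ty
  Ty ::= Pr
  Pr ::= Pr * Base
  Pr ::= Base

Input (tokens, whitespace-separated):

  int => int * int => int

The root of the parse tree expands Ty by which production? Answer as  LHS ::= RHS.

[Ty [Pr [Base int]] => [Ty [Pr [Pr [Base int]] * [Base int]] => [Ty [Pr [Base int]]]]]

Ty ::= Pr => Ty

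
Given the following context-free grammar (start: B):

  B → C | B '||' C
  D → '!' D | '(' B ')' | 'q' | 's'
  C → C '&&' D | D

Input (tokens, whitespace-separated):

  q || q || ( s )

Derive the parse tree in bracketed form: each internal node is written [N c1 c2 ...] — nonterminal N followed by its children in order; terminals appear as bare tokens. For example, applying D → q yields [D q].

B
B || C
B || C || C
C || C || C
D || C || C
q || C || C
q || D || C
q || q || C
q || q || D
q || q || ( B )
q || q || ( C )
q || q || ( D )
q || q || ( s )

[B [B [B [C [D q]]] || [C [D q]]] || [C [D ( [B [C [D s]]] )]]]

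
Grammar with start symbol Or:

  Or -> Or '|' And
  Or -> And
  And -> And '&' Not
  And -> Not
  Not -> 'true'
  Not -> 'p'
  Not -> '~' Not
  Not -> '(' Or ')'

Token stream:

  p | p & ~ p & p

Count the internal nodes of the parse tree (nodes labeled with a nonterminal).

11

[Or [Or [And [Not p]]] | [And [And [And [Not p]] & [Not ~ [Not p]]] & [Not p]]]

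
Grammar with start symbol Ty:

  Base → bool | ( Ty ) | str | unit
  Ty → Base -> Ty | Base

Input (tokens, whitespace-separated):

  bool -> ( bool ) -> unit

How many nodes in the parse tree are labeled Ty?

[Ty [Base bool] -> [Ty [Base ( [Ty [Base bool]] )] -> [Ty [Base unit]]]]

4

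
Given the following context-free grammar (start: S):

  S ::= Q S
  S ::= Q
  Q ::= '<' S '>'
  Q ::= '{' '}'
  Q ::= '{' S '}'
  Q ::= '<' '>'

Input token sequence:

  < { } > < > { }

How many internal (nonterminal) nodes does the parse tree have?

[S [Q < [S [Q { }]] >] [S [Q < >] [S [Q { }]]]]

8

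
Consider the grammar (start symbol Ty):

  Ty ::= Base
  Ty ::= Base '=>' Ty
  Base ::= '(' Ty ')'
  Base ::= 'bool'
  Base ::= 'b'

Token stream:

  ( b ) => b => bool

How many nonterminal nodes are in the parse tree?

[Ty [Base ( [Ty [Base b]] )] => [Ty [Base b] => [Ty [Base bool]]]]

8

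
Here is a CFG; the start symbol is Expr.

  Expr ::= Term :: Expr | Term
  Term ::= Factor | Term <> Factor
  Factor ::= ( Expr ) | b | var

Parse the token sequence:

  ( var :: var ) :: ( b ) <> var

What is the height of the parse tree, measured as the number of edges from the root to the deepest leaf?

8

[Expr [Term [Factor ( [Expr [Term [Factor var]] :: [Expr [Term [Factor var]]]] )]] :: [Expr [Term [Term [Factor ( [Expr [Term [Factor b]]] )]] <> [Factor var]]]]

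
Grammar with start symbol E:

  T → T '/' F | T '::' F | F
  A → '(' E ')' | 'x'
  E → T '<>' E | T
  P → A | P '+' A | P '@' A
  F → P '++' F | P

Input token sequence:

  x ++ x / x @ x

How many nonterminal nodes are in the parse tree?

14

[E [T [T [F [P [A x]] ++ [F [P [A x]]]]] / [F [P [P [A x]] @ [A x]]]]]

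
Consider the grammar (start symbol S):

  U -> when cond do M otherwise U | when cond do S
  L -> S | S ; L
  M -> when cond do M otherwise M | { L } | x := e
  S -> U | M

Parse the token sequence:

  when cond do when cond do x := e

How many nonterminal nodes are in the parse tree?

6

[S [U when cond do [S [U when cond do [S [M x := e]]]]]]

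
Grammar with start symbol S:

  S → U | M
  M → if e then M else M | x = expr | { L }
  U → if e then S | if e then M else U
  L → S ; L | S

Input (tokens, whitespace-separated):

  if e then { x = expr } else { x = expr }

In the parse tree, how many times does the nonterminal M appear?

5

[S [M if e then [M { [L [S [M x = expr]]] }] else [M { [L [S [M x = expr]]] }]]]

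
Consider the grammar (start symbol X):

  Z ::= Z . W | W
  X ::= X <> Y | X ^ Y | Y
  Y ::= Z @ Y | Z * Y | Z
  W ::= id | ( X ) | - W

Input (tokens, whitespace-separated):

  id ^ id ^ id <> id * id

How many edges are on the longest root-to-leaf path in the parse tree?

[X [X [X [X [Y [Z [W id]]]] ^ [Y [Z [W id]]]] ^ [Y [Z [W id]]]] <> [Y [Z [W id]] * [Y [Z [W id]]]]]

7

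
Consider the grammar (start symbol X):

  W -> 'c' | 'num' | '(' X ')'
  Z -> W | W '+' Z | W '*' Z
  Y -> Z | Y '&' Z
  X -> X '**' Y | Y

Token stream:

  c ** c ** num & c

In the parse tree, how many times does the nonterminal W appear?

4

[X [X [X [Y [Z [W c]]]] ** [Y [Z [W c]]]] ** [Y [Y [Z [W num]]] & [Z [W c]]]]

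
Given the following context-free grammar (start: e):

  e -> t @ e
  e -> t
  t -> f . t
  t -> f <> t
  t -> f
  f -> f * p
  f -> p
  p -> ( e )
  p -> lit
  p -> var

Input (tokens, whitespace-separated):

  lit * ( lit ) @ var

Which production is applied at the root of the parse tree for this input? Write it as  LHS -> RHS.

e -> t @ e

[e [t [f [f [p lit]] * [p ( [e [t [f [p lit]]]] )]]] @ [e [t [f [p var]]]]]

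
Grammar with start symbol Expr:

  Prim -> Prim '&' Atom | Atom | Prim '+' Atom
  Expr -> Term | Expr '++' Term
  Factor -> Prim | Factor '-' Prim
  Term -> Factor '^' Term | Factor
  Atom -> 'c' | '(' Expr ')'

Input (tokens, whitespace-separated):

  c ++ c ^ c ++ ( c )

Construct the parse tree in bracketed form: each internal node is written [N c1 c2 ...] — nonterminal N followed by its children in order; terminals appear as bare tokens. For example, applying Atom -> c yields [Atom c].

[Expr [Expr [Expr [Term [Factor [Prim [Atom c]]]]] ++ [Term [Factor [Prim [Atom c]]] ^ [Term [Factor [Prim [Atom c]]]]]] ++ [Term [Factor [Prim [Atom ( [Expr [Term [Factor [Prim [Atom c]]]]] )]]]]]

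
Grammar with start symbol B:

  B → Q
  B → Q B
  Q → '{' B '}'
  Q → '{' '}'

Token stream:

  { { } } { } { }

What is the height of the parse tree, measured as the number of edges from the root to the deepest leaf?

[B [Q { [B [Q { }]] }] [B [Q { }] [B [Q { }]]]]

4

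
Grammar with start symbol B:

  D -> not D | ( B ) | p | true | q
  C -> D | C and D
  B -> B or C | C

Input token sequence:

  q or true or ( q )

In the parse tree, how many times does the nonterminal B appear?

4

[B [B [B [C [D q]]] or [C [D true]]] or [C [D ( [B [C [D q]]] )]]]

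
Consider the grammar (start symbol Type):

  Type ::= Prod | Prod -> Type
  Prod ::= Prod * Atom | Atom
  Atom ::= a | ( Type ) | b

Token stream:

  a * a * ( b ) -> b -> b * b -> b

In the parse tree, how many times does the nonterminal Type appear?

5

[Type [Prod [Prod [Prod [Atom a]] * [Atom a]] * [Atom ( [Type [Prod [Atom b]]] )]] -> [Type [Prod [Atom b]] -> [Type [Prod [Prod [Atom b]] * [Atom b]] -> [Type [Prod [Atom b]]]]]]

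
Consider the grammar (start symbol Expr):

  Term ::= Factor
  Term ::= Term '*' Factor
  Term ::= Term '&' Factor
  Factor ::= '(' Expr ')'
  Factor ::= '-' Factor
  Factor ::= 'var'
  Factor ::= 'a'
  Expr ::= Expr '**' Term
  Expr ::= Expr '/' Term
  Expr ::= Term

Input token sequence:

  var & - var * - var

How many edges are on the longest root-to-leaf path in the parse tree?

[Expr [Term [Term [Term [Factor var]] & [Factor - [Factor var]]] * [Factor - [Factor var]]]]

5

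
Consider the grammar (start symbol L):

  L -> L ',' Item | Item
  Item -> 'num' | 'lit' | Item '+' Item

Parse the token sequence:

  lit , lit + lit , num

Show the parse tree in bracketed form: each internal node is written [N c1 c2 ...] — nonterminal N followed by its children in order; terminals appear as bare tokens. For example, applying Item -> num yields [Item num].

L
L , Item
L , Item , Item
Item , Item , Item
lit , Item , Item
lit , Item + Item , Item
lit , lit + Item , Item
lit , lit + lit , Item
lit , lit + lit , num

[L [L [L [Item lit]] , [Item [Item lit] + [Item lit]]] , [Item num]]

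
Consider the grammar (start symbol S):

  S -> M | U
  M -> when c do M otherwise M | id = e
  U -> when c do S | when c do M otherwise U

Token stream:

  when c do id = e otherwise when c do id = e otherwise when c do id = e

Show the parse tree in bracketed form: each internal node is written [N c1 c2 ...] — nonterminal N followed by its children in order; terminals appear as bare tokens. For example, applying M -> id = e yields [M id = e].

S
U
when c do M otherwise U
when c do id = e otherwise U
when c do id = e otherwise when c do M otherwise U
when c do id = e otherwise when c do id = e otherwise U
when c do id = e otherwise when c do id = e otherwise when c do S
when c do id = e otherwise when c do id = e otherwise when c do M
when c do id = e otherwise when c do id = e otherwise when c do id = e

[S [U when c do [M id = e] otherwise [U when c do [M id = e] otherwise [U when c do [S [M id = e]]]]]]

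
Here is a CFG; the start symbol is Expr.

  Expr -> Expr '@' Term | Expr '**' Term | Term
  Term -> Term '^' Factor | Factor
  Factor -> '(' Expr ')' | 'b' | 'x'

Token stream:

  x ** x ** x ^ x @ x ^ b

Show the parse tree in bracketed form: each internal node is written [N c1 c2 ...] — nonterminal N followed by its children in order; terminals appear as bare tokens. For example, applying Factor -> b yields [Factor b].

Expr
Expr @ Term
Expr ** Term @ Term
Expr ** Term ** Term @ Term
Term ** Term ** Term @ Term
Factor ** Term ** Term @ Term
x ** Term ** Term @ Term
x ** Factor ** Term @ Term
x ** x ** Term @ Term
x ** x ** Term ^ Factor @ Term
x ** x ** Factor ^ Factor @ Term
x ** x ** x ^ Factor @ Term
x ** x ** x ^ x @ Term
x ** x ** x ^ x @ Term ^ Factor
x ** x ** x ^ x @ Factor ^ Factor
x ** x ** x ^ x @ x ^ Factor
x ** x ** x ^ x @ x ^ b

[Expr [Expr [Expr [Expr [Term [Factor x]]] ** [Term [Factor x]]] ** [Term [Term [Factor x]] ^ [Factor x]]] @ [Term [Term [Factor x]] ^ [Factor b]]]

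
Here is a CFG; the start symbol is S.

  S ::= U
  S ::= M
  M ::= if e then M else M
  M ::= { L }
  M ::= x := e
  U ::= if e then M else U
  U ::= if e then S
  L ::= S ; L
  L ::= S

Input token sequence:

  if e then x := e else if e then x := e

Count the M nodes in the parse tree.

[S [U if e then [M x := e] else [U if e then [S [M x := e]]]]]

2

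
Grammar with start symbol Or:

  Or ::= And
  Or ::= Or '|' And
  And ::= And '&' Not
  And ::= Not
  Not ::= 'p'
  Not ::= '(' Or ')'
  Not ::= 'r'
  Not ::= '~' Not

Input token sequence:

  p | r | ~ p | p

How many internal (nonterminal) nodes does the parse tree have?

13

[Or [Or [Or [Or [And [Not p]]] | [And [Not r]]] | [And [Not ~ [Not p]]]] | [And [Not p]]]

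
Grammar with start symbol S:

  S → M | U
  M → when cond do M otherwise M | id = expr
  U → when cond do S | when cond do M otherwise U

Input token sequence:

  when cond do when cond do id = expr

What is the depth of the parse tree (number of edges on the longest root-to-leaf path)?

[S [U when cond do [S [U when cond do [S [M id = expr]]]]]]

6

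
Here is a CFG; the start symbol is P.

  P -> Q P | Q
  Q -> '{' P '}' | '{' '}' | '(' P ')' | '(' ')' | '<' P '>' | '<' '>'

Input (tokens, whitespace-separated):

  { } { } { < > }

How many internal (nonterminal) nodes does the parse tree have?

[P [Q { }] [P [Q { }] [P [Q { [P [Q < >]] }]]]]

8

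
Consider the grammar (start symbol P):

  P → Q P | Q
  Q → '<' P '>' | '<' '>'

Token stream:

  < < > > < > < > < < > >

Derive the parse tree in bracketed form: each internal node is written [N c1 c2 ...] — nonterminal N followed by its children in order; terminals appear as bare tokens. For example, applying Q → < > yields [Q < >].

P
Q P
< P > P
< Q > P
< < > > P
< < > > Q P
< < > > < > P
< < > > < > Q P
< < > > < > < > P
< < > > < > < > Q
< < > > < > < > < P >
< < > > < > < > < Q >
< < > > < > < > < < > >

[P [Q < [P [Q < >]] >] [P [Q < >] [P [Q < >] [P [Q < [P [Q < >]] >]]]]]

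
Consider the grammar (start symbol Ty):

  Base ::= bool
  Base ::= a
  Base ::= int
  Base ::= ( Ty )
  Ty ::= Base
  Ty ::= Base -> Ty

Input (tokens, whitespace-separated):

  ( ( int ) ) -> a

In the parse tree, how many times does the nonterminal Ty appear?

4

[Ty [Base ( [Ty [Base ( [Ty [Base int]] )]] )] -> [Ty [Base a]]]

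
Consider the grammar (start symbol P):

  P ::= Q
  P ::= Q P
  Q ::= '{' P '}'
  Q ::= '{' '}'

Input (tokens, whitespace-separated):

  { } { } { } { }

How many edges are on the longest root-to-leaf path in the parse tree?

[P [Q { }] [P [Q { }] [P [Q { }] [P [Q { }]]]]]

5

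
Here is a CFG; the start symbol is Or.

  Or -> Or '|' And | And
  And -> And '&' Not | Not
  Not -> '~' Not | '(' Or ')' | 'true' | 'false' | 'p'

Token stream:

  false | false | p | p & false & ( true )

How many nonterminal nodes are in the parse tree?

[Or [Or [Or [Or [And [Not false]]] | [And [Not false]]] | [And [Not p]]] | [And [And [And [Not p]] & [Not false]] & [Not ( [Or [And [Not true]]] )]]]

19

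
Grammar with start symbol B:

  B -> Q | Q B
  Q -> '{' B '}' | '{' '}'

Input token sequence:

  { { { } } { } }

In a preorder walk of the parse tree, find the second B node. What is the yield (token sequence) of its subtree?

[B [Q { [B [Q { [B [Q { }]] }] [B [Q { }]]] }]]

{ { } } { }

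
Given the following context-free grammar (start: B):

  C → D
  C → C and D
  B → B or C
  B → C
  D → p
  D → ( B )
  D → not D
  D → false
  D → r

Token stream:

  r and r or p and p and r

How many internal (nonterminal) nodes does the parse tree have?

12

[B [B [C [C [D r]] and [D r]]] or [C [C [C [D p]] and [D p]] and [D r]]]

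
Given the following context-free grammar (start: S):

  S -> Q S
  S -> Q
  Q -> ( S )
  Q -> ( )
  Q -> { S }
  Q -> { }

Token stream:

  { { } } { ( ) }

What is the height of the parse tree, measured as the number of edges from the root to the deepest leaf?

[S [Q { [S [Q { }]] }] [S [Q { [S [Q ( )]] }]]]

5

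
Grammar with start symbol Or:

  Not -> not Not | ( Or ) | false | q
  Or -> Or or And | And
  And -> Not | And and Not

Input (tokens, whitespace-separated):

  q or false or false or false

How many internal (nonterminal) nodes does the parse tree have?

12

[Or [Or [Or [Or [And [Not q]]] or [And [Not false]]] or [And [Not false]]] or [And [Not false]]]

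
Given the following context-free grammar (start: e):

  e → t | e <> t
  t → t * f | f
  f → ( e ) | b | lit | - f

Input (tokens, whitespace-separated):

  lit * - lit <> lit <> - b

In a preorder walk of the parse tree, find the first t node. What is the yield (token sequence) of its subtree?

[e [e [e [t [t [f lit]] * [f - [f lit]]]] <> [t [f lit]]] <> [t [f - [f b]]]]

lit * - lit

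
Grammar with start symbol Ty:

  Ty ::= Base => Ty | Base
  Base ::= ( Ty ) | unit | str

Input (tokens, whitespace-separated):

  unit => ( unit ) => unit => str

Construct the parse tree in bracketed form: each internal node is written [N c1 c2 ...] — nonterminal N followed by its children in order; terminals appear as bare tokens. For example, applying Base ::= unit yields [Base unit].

Ty
Base => Ty
unit => Ty
unit => Base => Ty
unit => ( Ty ) => Ty
unit => ( Base ) => Ty
unit => ( unit ) => Ty
unit => ( unit ) => Base => Ty
unit => ( unit ) => unit => Ty
unit => ( unit ) => unit => Base
unit => ( unit ) => unit => str

[Ty [Base unit] => [Ty [Base ( [Ty [Base unit]] )] => [Ty [Base unit] => [Ty [Base str]]]]]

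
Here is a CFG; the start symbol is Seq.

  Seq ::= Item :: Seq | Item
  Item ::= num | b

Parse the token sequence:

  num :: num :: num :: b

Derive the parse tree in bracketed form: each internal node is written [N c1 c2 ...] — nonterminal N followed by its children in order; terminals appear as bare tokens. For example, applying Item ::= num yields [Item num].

[Seq [Item num] :: [Seq [Item num] :: [Seq [Item num] :: [Seq [Item b]]]]]

Seq
Item :: Seq
num :: Seq
num :: Item :: Seq
num :: num :: Seq
num :: num :: Item :: Seq
num :: num :: num :: Seq
num :: num :: num :: Item
num :: num :: num :: b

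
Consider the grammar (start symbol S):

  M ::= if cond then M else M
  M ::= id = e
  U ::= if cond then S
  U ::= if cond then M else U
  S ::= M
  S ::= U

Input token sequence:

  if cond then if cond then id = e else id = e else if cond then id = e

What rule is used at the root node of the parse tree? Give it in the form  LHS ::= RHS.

S ::= U

[S [U if cond then [M if cond then [M id = e] else [M id = e]] else [U if cond then [S [M id = e]]]]]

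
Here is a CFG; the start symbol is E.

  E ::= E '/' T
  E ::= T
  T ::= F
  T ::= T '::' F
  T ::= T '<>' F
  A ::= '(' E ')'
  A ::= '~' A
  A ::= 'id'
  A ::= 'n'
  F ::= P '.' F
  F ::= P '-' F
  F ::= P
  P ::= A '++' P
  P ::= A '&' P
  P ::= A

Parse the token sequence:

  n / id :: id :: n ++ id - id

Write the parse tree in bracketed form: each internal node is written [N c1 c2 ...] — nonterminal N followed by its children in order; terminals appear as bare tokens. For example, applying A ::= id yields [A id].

E
E / T
T / T
F / T
P / T
A / T
n / T
n / T :: F
n / T :: F :: F
n / F :: F :: F
n / P :: F :: F
n / A :: F :: F
n / id :: F :: F
n / id :: P :: F
n / id :: A :: F
n / id :: id :: F
n / id :: id :: P - F
n / id :: id :: A ++ P - F
n / id :: id :: n ++ P - F
n / id :: id :: n ++ A - F
n / id :: id :: n ++ id - F
n / id :: id :: n ++ id - P
n / id :: id :: n ++ id - A
n / id :: id :: n ++ id - id

[E [E [T [F [P [A n]]]]] / [T [T [T [F [P [A id]]]] :: [F [P [A id]]]] :: [F [P [A n] ++ [P [A id]]] - [F [P [A id]]]]]]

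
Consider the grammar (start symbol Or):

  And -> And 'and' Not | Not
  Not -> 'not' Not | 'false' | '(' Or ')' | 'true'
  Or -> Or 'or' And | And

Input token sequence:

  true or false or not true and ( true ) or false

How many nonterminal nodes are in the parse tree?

18

[Or [Or [Or [Or [And [Not true]]] or [And [Not false]]] or [And [And [Not not [Not true]]] and [Not ( [Or [And [Not true]]] )]]] or [And [Not false]]]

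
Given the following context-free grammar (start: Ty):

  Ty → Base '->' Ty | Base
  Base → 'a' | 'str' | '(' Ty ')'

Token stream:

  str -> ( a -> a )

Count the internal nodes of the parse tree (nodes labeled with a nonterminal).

[Ty [Base str] -> [Ty [Base ( [Ty [Base a] -> [Ty [Base a]]] )]]]

8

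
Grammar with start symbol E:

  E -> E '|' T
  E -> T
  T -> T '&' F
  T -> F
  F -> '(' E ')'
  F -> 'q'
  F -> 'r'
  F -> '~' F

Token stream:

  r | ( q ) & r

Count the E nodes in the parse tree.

[E [E [T [F r]]] | [T [T [F ( [E [T [F q]]] )]] & [F r]]]

3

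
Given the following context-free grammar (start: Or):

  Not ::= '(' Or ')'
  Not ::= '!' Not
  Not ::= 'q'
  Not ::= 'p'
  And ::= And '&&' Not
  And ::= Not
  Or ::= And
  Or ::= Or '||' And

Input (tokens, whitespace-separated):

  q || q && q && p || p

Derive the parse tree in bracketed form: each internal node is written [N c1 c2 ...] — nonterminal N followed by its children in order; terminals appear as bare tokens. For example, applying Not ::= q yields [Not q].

Or
Or || And
Or || And || And
And || And || And
Not || And || And
q || And || And
q || And && Not || And
q || And && Not && Not || And
q || Not && Not && Not || And
q || q && Not && Not || And
q || q && q && Not || And
q || q && q && p || And
q || q && q && p || Not
q || q && q && p || p

[Or [Or [Or [And [Not q]]] || [And [And [And [Not q]] && [Not q]] && [Not p]]] || [And [Not p]]]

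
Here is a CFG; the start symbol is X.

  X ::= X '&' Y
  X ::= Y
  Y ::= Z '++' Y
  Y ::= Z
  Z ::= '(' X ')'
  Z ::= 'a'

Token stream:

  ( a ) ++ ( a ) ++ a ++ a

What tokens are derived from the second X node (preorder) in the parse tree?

[X [Y [Z ( [X [Y [Z a]]] )] ++ [Y [Z ( [X [Y [Z a]]] )] ++ [Y [Z a] ++ [Y [Z a]]]]]]

a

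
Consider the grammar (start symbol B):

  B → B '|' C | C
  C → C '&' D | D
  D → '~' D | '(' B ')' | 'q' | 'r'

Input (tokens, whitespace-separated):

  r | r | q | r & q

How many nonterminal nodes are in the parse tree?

14

[B [B [B [B [C [D r]]] | [C [D r]]] | [C [D q]]] | [C [C [D r]] & [D q]]]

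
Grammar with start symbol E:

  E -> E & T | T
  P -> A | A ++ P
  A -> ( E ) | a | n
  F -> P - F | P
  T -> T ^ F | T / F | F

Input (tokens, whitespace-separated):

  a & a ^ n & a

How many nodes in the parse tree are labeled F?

4

[E [E [E [T [F [P [A a]]]]] & [T [T [F [P [A a]]]] ^ [F [P [A n]]]]] & [T [F [P [A a]]]]]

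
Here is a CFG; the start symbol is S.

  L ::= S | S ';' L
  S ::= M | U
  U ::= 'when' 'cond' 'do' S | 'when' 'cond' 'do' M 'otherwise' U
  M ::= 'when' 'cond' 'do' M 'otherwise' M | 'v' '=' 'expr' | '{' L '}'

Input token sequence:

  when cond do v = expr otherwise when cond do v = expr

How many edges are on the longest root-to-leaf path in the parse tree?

5

[S [U when cond do [M v = expr] otherwise [U when cond do [S [M v = expr]]]]]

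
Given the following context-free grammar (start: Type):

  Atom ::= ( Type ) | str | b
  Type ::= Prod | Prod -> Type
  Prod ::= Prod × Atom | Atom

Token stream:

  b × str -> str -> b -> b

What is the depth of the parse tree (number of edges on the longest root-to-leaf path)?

6

[Type [Prod [Prod [Atom b]] × [Atom str]] -> [Type [Prod [Atom str]] -> [Type [Prod [Atom b]] -> [Type [Prod [Atom b]]]]]]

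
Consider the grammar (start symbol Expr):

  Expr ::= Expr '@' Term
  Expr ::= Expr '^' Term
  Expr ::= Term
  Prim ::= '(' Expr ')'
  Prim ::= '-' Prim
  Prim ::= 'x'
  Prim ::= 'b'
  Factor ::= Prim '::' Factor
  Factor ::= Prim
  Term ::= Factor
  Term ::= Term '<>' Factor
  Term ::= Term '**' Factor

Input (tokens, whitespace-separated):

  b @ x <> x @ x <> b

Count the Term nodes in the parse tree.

[Expr [Expr [Expr [Term [Factor [Prim b]]]] @ [Term [Term [Factor [Prim x]]] <> [Factor [Prim x]]]] @ [Term [Term [Factor [Prim x]]] <> [Factor [Prim b]]]]

5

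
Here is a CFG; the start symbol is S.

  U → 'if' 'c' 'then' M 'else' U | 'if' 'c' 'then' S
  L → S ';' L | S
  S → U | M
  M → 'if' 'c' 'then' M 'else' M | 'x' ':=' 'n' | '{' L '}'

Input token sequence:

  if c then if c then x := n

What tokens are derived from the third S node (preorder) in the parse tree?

[S [U if c then [S [U if c then [S [M x := n]]]]]]

x := n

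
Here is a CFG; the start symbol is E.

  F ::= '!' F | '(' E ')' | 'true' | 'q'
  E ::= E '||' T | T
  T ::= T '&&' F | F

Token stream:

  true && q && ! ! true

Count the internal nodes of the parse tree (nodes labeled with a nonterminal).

9

[E [T [T [T [F true]] && [F q]] && [F ! [F ! [F true]]]]]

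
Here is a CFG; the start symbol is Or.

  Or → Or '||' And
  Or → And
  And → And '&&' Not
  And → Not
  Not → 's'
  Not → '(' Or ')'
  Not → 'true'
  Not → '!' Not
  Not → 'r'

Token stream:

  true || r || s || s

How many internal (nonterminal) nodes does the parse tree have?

12

[Or [Or [Or [Or [And [Not true]]] || [And [Not r]]] || [And [Not s]]] || [And [Not s]]]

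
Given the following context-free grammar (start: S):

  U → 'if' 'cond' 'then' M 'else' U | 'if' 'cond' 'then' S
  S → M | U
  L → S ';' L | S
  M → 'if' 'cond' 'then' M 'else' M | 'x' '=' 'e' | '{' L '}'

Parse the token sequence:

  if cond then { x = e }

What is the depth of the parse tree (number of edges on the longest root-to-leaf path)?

7

[S [U if cond then [S [M { [L [S [M x = e]]] }]]]]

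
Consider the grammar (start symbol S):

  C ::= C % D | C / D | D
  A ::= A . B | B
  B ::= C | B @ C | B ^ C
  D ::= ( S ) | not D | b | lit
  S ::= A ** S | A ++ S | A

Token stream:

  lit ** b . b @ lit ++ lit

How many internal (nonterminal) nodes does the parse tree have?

22

[S [A [B [C [D lit]]]] ** [S [A [A [B [C [D b]]]] . [B [B [C [D b]]] @ [C [D lit]]]] ++ [S [A [B [C [D lit]]]]]]]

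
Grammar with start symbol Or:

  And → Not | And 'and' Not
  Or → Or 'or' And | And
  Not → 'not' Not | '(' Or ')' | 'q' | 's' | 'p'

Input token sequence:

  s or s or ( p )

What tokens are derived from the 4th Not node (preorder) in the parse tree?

[Or [Or [Or [And [Not s]]] or [And [Not s]]] or [And [Not ( [Or [And [Not p]]] )]]]

p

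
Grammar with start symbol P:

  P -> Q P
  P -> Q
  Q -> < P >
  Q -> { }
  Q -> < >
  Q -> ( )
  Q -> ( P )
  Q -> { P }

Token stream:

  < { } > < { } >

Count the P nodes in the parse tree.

4

[P [Q < [P [Q { }]] >] [P [Q < [P [Q { }]] >]]]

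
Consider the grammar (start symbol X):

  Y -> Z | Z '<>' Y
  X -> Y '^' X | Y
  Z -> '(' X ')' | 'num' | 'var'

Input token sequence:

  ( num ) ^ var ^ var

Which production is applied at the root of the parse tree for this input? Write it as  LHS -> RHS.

X -> Y '^' X

[X [Y [Z ( [X [Y [Z num]]] )]] ^ [X [Y [Z var]] ^ [X [Y [Z var]]]]]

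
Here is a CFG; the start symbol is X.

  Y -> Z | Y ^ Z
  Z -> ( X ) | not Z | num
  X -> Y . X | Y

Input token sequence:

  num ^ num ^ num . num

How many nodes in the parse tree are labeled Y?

4

[X [Y [Y [Y [Z num]] ^ [Z num]] ^ [Z num]] . [X [Y [Z num]]]]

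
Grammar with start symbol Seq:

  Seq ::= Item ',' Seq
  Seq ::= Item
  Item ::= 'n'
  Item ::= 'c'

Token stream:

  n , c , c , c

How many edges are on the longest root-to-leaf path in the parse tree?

[Seq [Item n] , [Seq [Item c] , [Seq [Item c] , [Seq [Item c]]]]]

5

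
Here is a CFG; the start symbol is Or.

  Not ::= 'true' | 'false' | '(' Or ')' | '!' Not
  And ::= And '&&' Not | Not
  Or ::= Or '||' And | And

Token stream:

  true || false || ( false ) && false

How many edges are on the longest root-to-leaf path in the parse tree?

[Or [Or [Or [And [Not true]]] || [And [Not false]]] || [And [And [Not ( [Or [And [Not false]]] )]] && [Not false]]]

7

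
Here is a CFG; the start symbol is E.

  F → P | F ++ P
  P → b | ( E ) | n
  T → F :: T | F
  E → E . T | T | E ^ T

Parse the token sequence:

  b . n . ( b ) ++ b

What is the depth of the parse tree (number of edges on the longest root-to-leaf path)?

[E [E [E [T [F [P b]]]] . [T [F [P n]]]] . [T [F [F [P ( [E [T [F [P b]]]] )]] ++ [P b]]]]

9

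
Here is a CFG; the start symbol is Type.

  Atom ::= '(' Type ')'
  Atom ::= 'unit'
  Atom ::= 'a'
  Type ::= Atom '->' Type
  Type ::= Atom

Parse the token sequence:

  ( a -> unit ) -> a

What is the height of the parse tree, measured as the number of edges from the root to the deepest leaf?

[Type [Atom ( [Type [Atom a] -> [Type [Atom unit]]] )] -> [Type [Atom a]]]

5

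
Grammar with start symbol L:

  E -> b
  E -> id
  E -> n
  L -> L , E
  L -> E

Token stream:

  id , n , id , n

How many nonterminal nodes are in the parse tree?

8

[L [L [L [L [E id]] , [E n]] , [E id]] , [E n]]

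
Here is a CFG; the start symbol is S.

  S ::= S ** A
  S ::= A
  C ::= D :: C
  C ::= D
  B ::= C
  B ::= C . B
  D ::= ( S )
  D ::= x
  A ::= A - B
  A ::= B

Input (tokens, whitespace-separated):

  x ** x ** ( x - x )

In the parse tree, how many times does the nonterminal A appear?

5

[S [S [S [A [B [C [D x]]]]] ** [A [B [C [D x]]]]] ** [A [B [C [D ( [S [A [A [B [C [D x]]]] - [B [C [D x]]]]] )]]]]]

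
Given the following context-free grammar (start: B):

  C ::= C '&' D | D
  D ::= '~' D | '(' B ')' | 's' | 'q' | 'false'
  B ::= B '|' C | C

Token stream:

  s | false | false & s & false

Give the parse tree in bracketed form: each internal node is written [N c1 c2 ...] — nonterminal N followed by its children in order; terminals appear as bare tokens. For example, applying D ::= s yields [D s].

[B [B [B [C [D s]]] | [C [D false]]] | [C [C [C [D false]] & [D s]] & [D false]]]

B
B | C
B | C | C
C | C | C
D | C | C
s | C | C
s | D | C
s | false | C
s | false | C & D
s | false | C & D & D
s | false | D & D & D
s | false | false & D & D
s | false | false & s & D
s | false | false & s & false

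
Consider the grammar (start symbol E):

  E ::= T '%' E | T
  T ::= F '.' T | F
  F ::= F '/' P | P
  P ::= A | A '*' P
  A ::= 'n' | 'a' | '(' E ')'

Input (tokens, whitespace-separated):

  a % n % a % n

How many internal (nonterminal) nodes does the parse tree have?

20

[E [T [F [P [A a]]]] % [E [T [F [P [A n]]]] % [E [T [F [P [A a]]]] % [E [T [F [P [A n]]]]]]]]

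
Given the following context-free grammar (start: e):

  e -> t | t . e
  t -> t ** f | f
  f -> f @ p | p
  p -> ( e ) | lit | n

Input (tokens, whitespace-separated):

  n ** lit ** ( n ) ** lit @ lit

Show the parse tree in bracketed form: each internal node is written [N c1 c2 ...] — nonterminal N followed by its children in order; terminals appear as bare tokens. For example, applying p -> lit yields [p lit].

[e [t [t [t [t [f [p n]]] ** [f [p lit]]] ** [f [p ( [e [t [f [p n]]]] )]]] ** [f [f [p lit]] @ [p lit]]]]

e
t
t ** f
t ** f ** f
t ** f ** f ** f
f ** f ** f ** f
p ** f ** f ** f
n ** f ** f ** f
n ** p ** f ** f
n ** lit ** f ** f
n ** lit ** p ** f
n ** lit ** ( e ) ** f
n ** lit ** ( t ) ** f
n ** lit ** ( f ) ** f
n ** lit ** ( p ) ** f
n ** lit ** ( n ) ** f
n ** lit ** ( n ) ** f @ p
n ** lit ** ( n ) ** p @ p
n ** lit ** ( n ) ** lit @ p
n ** lit ** ( n ) ** lit @ lit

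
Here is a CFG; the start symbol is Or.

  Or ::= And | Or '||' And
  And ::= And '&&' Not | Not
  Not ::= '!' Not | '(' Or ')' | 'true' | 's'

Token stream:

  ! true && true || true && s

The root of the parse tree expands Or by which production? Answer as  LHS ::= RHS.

[Or [Or [And [And [Not ! [Not true]]] && [Not true]]] || [And [And [Not true]] && [Not s]]]

Or ::= Or '||' And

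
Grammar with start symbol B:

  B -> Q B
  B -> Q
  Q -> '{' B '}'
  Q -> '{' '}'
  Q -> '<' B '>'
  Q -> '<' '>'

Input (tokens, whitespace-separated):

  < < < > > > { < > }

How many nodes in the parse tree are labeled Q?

5

[B [Q < [B [Q < [B [Q < >]] >]] >] [B [Q { [B [Q < >]] }]]]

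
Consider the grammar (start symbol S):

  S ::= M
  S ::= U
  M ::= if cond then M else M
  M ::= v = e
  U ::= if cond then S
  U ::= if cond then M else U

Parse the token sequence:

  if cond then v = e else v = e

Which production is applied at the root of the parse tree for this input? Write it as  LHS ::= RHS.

S ::= M

[S [M if cond then [M v = e] else [M v = e]]]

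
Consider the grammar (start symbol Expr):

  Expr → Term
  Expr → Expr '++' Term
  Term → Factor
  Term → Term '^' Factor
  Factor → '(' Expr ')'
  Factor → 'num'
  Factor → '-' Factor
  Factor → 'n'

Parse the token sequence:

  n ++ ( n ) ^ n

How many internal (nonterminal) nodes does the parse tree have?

11

[Expr [Expr [Term [Factor n]]] ++ [Term [Term [Factor ( [Expr [Term [Factor n]]] )]] ^ [Factor n]]]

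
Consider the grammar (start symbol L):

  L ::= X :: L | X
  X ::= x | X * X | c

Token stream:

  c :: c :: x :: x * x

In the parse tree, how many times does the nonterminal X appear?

[L [X c] :: [L [X c] :: [L [X x] :: [L [X [X x] * [X x]]]]]]

6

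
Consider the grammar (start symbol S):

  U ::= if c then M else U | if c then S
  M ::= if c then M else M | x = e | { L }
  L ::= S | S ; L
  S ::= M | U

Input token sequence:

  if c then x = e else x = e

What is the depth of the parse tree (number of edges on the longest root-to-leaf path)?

3

[S [M if c then [M x = e] else [M x = e]]]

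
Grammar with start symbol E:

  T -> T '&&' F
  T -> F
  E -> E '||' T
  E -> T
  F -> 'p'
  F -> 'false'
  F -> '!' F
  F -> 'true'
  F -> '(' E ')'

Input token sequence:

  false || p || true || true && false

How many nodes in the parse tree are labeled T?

5

[E [E [E [E [T [F false]]] || [T [F p]]] || [T [F true]]] || [T [T [F true]] && [F false]]]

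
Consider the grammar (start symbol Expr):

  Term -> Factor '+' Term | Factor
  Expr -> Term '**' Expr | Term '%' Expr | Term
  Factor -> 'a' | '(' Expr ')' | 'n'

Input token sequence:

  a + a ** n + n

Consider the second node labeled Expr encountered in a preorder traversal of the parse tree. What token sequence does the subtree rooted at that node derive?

n + n

[Expr [Term [Factor a] + [Term [Factor a]]] ** [Expr [Term [Factor n] + [Term [Factor n]]]]]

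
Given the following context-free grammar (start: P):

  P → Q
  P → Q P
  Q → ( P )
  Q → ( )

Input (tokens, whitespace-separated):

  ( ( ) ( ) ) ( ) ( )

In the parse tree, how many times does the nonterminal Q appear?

[P [Q ( [P [Q ( )] [P [Q ( )]]] )] [P [Q ( )] [P [Q ( )]]]]

5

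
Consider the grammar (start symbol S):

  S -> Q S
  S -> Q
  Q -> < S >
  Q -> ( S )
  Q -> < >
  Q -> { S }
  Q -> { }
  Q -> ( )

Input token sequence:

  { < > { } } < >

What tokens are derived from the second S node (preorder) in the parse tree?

[S [Q { [S [Q < >] [S [Q { }]]] }] [S [Q < >]]]

< > { }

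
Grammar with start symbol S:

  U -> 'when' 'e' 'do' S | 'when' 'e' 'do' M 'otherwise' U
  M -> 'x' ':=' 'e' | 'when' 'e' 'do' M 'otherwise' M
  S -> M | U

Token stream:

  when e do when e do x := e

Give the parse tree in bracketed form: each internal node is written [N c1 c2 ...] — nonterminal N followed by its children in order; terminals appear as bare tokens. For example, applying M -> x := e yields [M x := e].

[S [U when e do [S [U when e do [S [M x := e]]]]]]

S
U
when e do S
when e do U
when e do when e do S
when e do when e do M
when e do when e do x := e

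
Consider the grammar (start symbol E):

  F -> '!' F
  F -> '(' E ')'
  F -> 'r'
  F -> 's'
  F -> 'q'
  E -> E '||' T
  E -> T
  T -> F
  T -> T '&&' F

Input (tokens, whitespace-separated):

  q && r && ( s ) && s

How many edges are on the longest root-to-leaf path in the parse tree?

7

[E [T [T [T [T [F q]] && [F r]] && [F ( [E [T [F s]]] )]] && [F s]]]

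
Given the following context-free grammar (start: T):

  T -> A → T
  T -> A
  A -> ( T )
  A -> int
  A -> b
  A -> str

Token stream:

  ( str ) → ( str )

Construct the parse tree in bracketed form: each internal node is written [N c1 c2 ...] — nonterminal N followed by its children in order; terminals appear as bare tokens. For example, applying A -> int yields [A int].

[T [A ( [T [A str]] )] → [T [A ( [T [A str]] )]]]

T
A → T
( T ) → T
( A ) → T
( str ) → T
( str ) → A
( str ) → ( T )
( str ) → ( A )
( str ) → ( str )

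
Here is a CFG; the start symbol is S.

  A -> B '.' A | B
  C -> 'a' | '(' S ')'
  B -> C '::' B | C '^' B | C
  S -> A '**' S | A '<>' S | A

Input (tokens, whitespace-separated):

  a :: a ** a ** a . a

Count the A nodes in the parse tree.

4

[S [A [B [C a] :: [B [C a]]]] ** [S [A [B [C a]]] ** [S [A [B [C a]] . [A [B [C a]]]]]]]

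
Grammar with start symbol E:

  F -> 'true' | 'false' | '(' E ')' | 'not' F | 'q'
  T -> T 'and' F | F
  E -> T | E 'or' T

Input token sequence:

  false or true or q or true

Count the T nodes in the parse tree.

[E [E [E [E [T [F false]]] or [T [F true]]] or [T [F q]]] or [T [F true]]]

4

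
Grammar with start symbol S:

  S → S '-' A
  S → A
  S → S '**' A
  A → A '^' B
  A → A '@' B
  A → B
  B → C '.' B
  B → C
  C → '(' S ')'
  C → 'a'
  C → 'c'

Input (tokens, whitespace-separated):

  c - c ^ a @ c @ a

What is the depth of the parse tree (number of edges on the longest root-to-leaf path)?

7

[S [S [A [B [C c]]]] - [A [A [A [A [B [C c]]] ^ [B [C a]]] @ [B [C c]]] @ [B [C a]]]]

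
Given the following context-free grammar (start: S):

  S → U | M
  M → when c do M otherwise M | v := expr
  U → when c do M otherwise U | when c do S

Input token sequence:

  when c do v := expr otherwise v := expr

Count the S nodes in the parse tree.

1

[S [M when c do [M v := expr] otherwise [M v := expr]]]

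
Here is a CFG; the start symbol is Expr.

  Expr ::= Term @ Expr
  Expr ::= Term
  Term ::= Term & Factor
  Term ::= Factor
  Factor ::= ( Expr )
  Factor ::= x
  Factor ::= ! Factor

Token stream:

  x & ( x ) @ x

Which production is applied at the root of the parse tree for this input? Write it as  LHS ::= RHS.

[Expr [Term [Term [Factor x]] & [Factor ( [Expr [Term [Factor x]]] )]] @ [Expr [Term [Factor x]]]]

Expr ::= Term @ Expr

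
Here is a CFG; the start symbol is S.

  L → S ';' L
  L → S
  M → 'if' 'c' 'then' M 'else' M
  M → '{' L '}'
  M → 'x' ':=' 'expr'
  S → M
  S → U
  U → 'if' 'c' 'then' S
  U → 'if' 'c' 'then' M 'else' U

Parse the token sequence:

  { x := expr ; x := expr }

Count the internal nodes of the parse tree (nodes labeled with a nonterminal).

8

[S [M { [L [S [M x := expr]] ; [L [S [M x := expr]]]] }]]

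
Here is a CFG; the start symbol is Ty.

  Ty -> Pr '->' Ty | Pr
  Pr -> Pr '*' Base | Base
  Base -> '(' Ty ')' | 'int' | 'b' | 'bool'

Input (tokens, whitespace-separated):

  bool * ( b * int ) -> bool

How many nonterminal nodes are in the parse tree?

13

[Ty [Pr [Pr [Base bool]] * [Base ( [Ty [Pr [Pr [Base b]] * [Base int]]] )]] -> [Ty [Pr [Base bool]]]]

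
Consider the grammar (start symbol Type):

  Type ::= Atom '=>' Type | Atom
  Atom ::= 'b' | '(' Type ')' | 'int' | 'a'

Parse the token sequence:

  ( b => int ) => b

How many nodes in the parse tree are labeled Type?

4

[Type [Atom ( [Type [Atom b] => [Type [Atom int]]] )] => [Type [Atom b]]]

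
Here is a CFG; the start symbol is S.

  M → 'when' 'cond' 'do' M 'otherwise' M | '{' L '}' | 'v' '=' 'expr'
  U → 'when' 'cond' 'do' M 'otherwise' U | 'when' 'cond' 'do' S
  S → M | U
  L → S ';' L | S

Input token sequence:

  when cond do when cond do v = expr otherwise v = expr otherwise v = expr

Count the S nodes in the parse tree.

1

[S [M when cond do [M when cond do [M v = expr] otherwise [M v = expr]] otherwise [M v = expr]]]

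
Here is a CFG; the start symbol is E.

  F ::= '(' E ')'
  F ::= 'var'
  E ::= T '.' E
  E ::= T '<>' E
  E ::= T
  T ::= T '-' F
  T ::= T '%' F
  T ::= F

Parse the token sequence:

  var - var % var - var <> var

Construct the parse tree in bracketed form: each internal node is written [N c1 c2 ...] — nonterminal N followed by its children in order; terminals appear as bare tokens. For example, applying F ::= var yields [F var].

E
T <> E
T - F <> E
T % F - F <> E
T - F % F - F <> E
F - F % F - F <> E
var - F % F - F <> E
var - var % F - F <> E
var - var % var - F <> E
var - var % var - var <> E
var - var % var - var <> T
var - var % var - var <> F
var - var % var - var <> var

[E [T [T [T [T [F var]] - [F var]] % [F var]] - [F var]] <> [E [T [F var]]]]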